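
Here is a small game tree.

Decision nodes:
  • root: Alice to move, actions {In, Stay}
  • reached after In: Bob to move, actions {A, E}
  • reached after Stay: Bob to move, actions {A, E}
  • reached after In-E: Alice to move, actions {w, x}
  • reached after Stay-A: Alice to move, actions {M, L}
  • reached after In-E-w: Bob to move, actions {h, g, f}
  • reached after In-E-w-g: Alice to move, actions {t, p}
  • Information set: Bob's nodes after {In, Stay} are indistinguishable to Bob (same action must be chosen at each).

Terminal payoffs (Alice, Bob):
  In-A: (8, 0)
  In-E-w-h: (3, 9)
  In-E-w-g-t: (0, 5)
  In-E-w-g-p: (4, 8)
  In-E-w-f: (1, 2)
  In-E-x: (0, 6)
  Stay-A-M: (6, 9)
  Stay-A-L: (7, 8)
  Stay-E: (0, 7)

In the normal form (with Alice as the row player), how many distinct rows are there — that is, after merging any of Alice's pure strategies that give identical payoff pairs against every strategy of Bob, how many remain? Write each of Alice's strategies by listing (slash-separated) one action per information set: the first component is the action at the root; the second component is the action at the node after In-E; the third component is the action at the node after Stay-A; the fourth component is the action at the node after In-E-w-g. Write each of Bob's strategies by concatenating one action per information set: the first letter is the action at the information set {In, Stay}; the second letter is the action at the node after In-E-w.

5

Alice has 16 pure strategies: In/w/M/t, In/w/M/p, In/w/L/t, In/w/L/p, In/x/M/t, In/x/M/p, In/x/L/t, In/x/L/p, Stay/w/M/t, Stay/w/M/p, Stay/w/L/t, Stay/w/L/p, Stay/x/M/t, Stay/x/M/p, Stay/x/L/t, Stay/x/L/p. Columns: Ah, Ag, Af, Eh, Eg, Ef.
{In/w/M/t, In/w/L/t} → row (8,0) (8,0) (8,0) (3,9) (0,5) (1,2)
{In/w/M/p, In/w/L/p} → row (8,0) (8,0) (8,0) (3,9) (4,8) (1,2)
{In/x/M/t, In/x/M/p, In/x/L/t, In/x/L/p} → row (8,0) (8,0) (8,0) (0,6) (0,6) (0,6)
{Stay/w/M/t, Stay/w/M/p, Stay/x/M/t, Stay/x/M/p} → row (6,9) (6,9) (6,9) (0,7) (0,7) (0,7)
{Stay/w/L/t, Stay/w/L/p, Stay/x/L/t, Stay/x/L/p} → row (7,8) (7,8) (7,8) (0,7) (0,7) (0,7)
That's 5 distinct rows out of 16 strategies.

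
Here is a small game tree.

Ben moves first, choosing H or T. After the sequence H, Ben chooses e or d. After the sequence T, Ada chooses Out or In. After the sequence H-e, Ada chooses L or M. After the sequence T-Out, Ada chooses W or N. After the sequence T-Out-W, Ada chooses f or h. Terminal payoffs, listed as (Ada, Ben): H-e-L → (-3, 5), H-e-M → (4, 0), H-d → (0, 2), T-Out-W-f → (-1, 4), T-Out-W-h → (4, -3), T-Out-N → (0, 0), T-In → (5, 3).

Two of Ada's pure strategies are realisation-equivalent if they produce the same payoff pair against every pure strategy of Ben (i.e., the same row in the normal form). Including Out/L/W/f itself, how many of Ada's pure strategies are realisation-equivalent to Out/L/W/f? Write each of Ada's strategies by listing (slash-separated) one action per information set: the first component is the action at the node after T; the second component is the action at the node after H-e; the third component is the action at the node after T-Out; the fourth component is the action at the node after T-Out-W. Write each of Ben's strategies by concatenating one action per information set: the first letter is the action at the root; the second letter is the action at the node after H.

Row for Out/L/W/f (columns He, Hd, Te, Td): (-3,5) (0,2) (-1,4) (-1,4).
Every one of Ada's information sets is on the play path for some reply by Ben when Ada follows Out/L/W/f.
Changing the action at any of them therefore changes at least one column, so only Out/L/W/f itself gives this row.

1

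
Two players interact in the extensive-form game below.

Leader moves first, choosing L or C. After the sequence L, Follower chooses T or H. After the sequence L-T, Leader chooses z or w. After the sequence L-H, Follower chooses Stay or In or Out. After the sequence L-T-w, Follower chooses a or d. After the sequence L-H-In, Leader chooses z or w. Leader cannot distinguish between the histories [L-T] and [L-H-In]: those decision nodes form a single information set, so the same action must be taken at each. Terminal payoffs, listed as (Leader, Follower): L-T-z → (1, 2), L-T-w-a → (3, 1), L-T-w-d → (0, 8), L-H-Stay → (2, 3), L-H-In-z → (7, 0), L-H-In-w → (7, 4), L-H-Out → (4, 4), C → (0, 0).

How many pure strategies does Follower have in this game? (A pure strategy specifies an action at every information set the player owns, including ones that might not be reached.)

Follower owns the node after L with actions {T, H} — two choices.
Follower owns the node after L-H with actions {Stay, In, Out} — three choices.
Follower owns the node after L-T-w with actions {a, d} — two choices.
A pure strategy fixes one action at each information set independently, so the count is the product 2 × 3 × 2 = 12.
(For reference, Leader has 4 pure strategies, giving a 12×4 normal-form matrix.)

12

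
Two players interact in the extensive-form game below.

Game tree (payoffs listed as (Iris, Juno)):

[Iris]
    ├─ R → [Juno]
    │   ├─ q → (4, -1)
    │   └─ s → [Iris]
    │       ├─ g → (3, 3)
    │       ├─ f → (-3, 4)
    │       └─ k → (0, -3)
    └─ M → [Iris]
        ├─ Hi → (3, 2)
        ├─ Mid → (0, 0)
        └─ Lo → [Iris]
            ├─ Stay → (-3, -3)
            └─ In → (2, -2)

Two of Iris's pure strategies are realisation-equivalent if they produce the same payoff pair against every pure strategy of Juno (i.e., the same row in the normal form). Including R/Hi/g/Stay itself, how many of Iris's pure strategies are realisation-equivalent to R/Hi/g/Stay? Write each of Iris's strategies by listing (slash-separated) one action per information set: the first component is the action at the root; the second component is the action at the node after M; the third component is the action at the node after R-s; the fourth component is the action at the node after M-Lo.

6

Row for R/Hi/g/Stay (columns q, s): (4,-1) (3,3).
Under R/Hi/g/Stay, Iris's choice at the node after M and at the node after M-Lo can never be reached regardless of what Juno does, so varying those choices leaves every outcome unchanged.
Holding the reachable choices fixed and varying the unreachable ones freely already gives 3 × 2 = 6 equivalent strategies.
No other strategy reproduces this row, so those 6 are the full class: R/Hi/g/Stay, R/Hi/g/In, R/Mid/g/Stay, R/Mid/g/In, R/Lo/g/Stay, R/Lo/g/In.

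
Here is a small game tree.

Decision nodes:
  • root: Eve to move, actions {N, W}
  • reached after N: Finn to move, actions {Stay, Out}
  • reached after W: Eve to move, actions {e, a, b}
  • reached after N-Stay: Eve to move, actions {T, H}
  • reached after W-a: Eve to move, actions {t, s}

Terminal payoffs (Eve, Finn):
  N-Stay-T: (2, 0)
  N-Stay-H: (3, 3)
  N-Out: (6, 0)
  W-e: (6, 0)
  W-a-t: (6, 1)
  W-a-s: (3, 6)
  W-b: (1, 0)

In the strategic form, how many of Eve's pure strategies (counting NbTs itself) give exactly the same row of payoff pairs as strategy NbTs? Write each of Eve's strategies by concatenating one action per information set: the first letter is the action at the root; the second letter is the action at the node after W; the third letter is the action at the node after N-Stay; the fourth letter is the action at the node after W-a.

Row for NbTs (columns Stay, Out): (2,0) (6,0).
Under NbTs, Eve's choice at the node after W and at the node after W-a can never be reached regardless of what Finn does, so varying those choices leaves every outcome unchanged.
Holding the reachable choices fixed and varying the unreachable ones freely already gives 3 × 2 = 6 equivalent strategies.
No other strategy reproduces this row, so those 6 are the full class: NeTt, NeTs, NaTt, NaTs, NbTt, NbTs.

6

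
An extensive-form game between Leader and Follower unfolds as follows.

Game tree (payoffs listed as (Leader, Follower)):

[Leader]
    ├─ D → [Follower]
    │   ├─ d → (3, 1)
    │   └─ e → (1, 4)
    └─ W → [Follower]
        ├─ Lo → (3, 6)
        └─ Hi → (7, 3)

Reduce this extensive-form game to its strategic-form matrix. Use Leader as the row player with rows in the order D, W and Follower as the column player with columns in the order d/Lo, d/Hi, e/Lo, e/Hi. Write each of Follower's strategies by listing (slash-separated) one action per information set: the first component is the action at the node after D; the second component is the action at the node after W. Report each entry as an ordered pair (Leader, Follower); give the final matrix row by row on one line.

D: (3,1) (3,1) (1,4) (1,4) | W: (3,6) (7,3) (3,6) (7,3)

Row D: d/Lo→(3,1), d/Hi→(3,1), e/Lo→(1,4), e/Hi→(1,4)
Row W: d/Lo→(3,6), d/Hi→(7,3), e/Lo→(3,6), e/Hi→(7,3)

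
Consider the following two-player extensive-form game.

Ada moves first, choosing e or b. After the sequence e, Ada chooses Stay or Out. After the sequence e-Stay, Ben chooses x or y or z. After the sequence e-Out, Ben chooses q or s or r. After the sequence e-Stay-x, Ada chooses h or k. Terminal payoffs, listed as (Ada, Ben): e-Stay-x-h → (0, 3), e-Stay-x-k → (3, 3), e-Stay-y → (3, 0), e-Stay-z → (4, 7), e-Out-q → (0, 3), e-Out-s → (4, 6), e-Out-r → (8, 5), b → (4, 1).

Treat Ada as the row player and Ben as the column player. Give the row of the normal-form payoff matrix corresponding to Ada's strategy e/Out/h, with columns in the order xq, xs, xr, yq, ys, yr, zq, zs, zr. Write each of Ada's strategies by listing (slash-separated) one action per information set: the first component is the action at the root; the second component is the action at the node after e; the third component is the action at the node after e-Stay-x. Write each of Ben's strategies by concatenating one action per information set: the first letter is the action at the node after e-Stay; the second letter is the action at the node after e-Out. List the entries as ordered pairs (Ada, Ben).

vs xq: Ada plays e → Ada plays Out at [e] → Ben plays q at [e-Out] → (0, 3)
vs xs: Ada plays e → Ada plays Out at [e] → Ben plays s at [e-Out] → (4, 6)
vs xr: Ada plays e → Ada plays Out at [e] → Ben plays r at [e-Out] → (8, 5)
vs yq: Ada plays e → Ada plays Out at [e] → Ben plays q at [e-Out] → (0, 3)
vs ys: Ada plays e → Ada plays Out at [e] → Ben plays s at [e-Out] → (4, 6)
vs yr: Ada plays e → Ada plays Out at [e] → Ben plays r at [e-Out] → (8, 5)
vs zq: Ada plays e → Ada plays Out at [e] → Ben plays q at [e-Out] → (0, 3)
vs zs: Ada plays e → Ada plays Out at [e] → Ben plays s at [e-Out] → (4, 6)
vs zr: Ada plays e → Ada plays Out at [e] → Ben plays r at [e-Out] → (8, 5)

(0,3) (4,6) (8,5) (0,3) (4,6) (8,5) (0,3) (4,6) (8,5)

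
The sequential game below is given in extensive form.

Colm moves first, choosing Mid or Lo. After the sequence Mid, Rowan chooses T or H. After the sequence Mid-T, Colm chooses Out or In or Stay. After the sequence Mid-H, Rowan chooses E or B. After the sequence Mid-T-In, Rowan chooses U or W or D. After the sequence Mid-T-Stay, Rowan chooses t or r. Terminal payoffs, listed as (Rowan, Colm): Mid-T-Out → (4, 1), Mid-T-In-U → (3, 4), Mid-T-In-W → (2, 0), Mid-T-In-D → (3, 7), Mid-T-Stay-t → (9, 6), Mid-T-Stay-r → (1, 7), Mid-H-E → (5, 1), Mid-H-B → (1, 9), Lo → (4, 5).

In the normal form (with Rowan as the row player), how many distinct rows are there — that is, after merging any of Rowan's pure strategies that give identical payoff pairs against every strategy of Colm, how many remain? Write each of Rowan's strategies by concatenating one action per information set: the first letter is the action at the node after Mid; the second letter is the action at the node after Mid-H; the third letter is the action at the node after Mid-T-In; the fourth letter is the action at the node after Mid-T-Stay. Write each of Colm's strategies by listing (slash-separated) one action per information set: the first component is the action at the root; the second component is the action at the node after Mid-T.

Rowan has 24 pure strategies: TEUt, TEUr, TEWt, TEWr, TEDt, TEDr, TBUt, TBUr, TBWt, TBWr, TBDt, TBDr, HEUt, HEUr, HEWt, HEWr, HEDt, HEDr, HBUt, HBUr, HBWt, HBWr, HBDt, HBDr. Columns: Mid/Out, Mid/In, Mid/Stay, Lo/Out, Lo/In, Lo/Stay.
{TEUt, TBUt} → row (4,1) (3,4) (9,6) (4,5) (4,5) (4,5)
{TEUr, TBUr} → row (4,1) (3,4) (1,7) (4,5) (4,5) (4,5)
{TEWt, TBWt} → row (4,1) (2,0) (9,6) (4,5) (4,5) (4,5)
{TEWr, TBWr} → row (4,1) (2,0) (1,7) (4,5) (4,5) (4,5)
{TEDt, TBDt} → row (4,1) (3,7) (9,6) (4,5) (4,5) (4,5)
{TEDr, TBDr} → row (4,1) (3,7) (1,7) (4,5) (4,5) (4,5)
{HEUt, HEUr, HEWt, HEWr, HEDt, HEDr} → row (5,1) (5,1) (5,1) (4,5) (4,5) (4,5)
{HBUt, HBUr, HBWt, HBWr, HBDt, HBDr} → row (1,9) (1,9) (1,9) (4,5) (4,5) (4,5)
That's 8 distinct rows out of 24 strategies.

8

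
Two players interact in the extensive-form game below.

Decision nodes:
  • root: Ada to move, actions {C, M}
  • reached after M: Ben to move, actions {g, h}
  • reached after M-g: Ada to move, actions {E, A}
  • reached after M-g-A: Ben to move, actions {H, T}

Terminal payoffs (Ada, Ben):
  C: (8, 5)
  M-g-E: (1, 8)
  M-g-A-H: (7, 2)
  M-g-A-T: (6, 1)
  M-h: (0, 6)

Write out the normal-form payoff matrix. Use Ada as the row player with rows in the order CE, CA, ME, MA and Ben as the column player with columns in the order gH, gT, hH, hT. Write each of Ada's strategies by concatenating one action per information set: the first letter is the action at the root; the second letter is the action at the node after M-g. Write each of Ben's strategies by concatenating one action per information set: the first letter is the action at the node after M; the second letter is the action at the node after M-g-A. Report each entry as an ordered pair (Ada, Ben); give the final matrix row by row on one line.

           gH       gT       hH       hT
  CE    (8,5)    (8,5)    (8,5)    (8,5)
  CA    (8,5)    (8,5)    (8,5)    (8,5)
  ME    (1,8)    (1,8)    (0,6)    (0,6)
  MA    (7,2)    (6,1)    (0,6)    (0,6)

CE: (8,5) (8,5) (8,5) (8,5) | CA: (8,5) (8,5) (8,5) (8,5) | ME: (1,8) (1,8) (0,6) (0,6) | MA: (7,2) (6,1) (0,6) (0,6)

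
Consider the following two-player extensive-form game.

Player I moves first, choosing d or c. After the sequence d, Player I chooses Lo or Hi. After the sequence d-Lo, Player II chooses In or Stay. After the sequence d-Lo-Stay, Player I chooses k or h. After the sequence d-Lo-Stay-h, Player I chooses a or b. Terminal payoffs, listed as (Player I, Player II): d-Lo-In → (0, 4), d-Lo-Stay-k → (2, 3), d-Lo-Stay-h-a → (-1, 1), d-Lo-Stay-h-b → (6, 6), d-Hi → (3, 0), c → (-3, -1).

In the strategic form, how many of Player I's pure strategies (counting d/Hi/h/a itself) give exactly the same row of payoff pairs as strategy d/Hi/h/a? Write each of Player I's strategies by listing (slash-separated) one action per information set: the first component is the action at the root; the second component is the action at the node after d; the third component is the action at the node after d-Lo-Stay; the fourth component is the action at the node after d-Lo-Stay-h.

4

Row for d/Hi/h/a (columns In, Stay): (3,0) (3,0).
Under d/Hi/h/a, Player I's choice at the node after d-Lo-Stay and at the node after d-Lo-Stay-h can never be reached regardless of what Player II does, so varying those choices leaves every outcome unchanged.
Holding the reachable choices fixed and varying the unreachable ones freely already gives 2 × 2 = 4 equivalent strategies.
No other strategy reproduces this row, so those 4 are the full class: d/Hi/k/a, d/Hi/k/b, d/Hi/h/a, d/Hi/h/b.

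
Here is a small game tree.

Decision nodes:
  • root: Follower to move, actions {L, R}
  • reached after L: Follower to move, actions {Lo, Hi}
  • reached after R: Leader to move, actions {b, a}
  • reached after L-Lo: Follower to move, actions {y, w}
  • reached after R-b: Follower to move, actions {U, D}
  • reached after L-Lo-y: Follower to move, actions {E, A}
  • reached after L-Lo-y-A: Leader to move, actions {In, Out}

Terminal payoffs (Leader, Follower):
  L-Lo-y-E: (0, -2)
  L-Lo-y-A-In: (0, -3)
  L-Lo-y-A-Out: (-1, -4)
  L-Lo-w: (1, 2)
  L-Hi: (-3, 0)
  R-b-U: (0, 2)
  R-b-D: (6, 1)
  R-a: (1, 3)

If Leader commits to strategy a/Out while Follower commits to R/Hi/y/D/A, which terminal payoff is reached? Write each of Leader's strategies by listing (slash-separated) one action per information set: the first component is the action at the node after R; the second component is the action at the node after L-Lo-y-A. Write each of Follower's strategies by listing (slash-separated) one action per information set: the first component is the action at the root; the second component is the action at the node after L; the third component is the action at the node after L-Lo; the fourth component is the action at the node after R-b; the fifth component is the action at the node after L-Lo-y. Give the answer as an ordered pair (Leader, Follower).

(1, 3)

Trace the play path from the root:
  Follower plays R
  Leader plays a at [R]
→ terminal payoff (1, 3).
(Leader's choice at the node after L-Lo-y-A is never reached on this path, so it doesn't affect the outcome.)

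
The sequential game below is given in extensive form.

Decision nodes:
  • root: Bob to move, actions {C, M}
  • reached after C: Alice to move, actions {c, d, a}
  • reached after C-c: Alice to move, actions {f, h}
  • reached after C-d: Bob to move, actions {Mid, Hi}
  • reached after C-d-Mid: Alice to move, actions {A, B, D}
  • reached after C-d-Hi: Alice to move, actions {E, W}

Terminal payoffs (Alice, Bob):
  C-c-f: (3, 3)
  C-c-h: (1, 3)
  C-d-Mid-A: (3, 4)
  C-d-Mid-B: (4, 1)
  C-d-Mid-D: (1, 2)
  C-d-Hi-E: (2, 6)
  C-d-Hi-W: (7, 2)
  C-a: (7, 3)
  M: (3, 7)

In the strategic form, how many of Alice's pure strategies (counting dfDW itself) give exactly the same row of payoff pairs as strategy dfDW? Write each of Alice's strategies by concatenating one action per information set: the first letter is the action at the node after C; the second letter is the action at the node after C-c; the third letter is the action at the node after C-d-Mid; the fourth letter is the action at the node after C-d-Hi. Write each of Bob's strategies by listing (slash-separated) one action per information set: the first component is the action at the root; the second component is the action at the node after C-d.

2

Row for dfDW (columns C/Mid, C/Hi, M/Mid, M/Hi): (1,2) (7,2) (3,7) (3,7).
Under dfDW, Alice's choice at the node after C-c can never be reached regardless of what Bob does, so varying those choices leaves every outcome unchanged.
Holding the reachable choices fixed and varying the unreachable one freely already gives 2 equivalent strategies.
No other strategy reproduces this row, so those 2 are the full class: dfDW, dhDW.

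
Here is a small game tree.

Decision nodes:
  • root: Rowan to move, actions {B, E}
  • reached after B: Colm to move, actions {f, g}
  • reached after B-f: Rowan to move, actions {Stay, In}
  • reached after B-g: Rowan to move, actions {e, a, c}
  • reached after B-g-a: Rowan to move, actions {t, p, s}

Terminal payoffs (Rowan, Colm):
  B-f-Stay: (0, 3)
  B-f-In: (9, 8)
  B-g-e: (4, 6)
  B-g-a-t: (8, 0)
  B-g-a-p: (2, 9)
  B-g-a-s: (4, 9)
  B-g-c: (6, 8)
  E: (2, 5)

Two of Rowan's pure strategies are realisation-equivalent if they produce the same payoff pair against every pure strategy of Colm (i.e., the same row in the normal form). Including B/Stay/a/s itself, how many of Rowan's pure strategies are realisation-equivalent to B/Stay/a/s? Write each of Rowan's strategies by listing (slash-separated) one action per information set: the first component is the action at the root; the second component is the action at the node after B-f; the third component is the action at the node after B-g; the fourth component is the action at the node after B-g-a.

Row for B/Stay/a/s (columns f, g): (0,3) (4,9).
Every one of Rowan's information sets is on the play path for some reply by Colm when Rowan follows B/Stay/a/s.
Changing the action at any of them therefore changes at least one column, so only B/Stay/a/s itself gives this row.

1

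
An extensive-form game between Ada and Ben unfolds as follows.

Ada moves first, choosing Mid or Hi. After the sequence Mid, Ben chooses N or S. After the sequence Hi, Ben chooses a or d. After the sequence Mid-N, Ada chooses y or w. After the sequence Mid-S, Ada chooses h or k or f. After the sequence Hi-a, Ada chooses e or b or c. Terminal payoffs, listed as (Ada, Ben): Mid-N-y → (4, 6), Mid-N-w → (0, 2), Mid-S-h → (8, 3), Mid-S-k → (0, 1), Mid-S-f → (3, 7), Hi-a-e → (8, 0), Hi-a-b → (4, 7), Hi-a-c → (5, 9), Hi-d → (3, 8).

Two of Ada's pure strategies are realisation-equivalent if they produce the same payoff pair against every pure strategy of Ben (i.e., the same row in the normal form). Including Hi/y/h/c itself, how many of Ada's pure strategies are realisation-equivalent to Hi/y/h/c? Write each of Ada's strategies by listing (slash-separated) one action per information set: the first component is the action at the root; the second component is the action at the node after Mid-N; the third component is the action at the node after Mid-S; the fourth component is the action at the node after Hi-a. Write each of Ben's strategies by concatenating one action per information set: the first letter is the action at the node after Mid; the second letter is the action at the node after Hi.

6

Row for Hi/y/h/c (columns Na, Nd, Sa, Sd): (5,9) (3,8) (5,9) (3,8).
Under Hi/y/h/c, Ada's choice at the node after Mid-N and at the node after Mid-S can never be reached regardless of what Ben does, so varying those choices leaves every outcome unchanged.
Holding the reachable choices fixed and varying the unreachable ones freely already gives 2 × 3 = 6 equivalent strategies.
No other strategy reproduces this row, so those 6 are the full class: Hi/y/h/c, Hi/y/k/c, Hi/y/f/c, Hi/w/h/c, Hi/w/k/c, Hi/w/f/c.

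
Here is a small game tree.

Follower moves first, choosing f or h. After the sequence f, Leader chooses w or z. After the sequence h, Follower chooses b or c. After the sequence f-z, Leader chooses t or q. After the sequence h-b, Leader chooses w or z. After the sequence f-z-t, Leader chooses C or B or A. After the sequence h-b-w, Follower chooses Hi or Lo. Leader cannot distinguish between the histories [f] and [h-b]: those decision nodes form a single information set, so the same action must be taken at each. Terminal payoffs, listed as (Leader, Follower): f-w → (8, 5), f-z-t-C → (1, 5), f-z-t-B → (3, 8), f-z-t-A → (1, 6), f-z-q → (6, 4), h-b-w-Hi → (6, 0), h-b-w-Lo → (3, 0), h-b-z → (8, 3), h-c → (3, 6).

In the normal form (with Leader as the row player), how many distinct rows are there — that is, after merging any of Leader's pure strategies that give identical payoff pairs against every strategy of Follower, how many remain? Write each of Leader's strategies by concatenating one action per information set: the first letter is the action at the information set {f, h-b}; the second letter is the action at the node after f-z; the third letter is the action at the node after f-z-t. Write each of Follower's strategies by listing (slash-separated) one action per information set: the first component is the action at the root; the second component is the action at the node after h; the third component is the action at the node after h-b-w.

5

Leader has 12 pure strategies: wtC, wtB, wtA, wqC, wqB, wqA, ztC, ztB, ztA, zqC, zqB, zqA. Columns: f/b/Hi, f/b/Lo, f/c/Hi, f/c/Lo, h/b/Hi, h/b/Lo, h/c/Hi, h/c/Lo.
{wtC, wtB, wtA, wqC, wqB, wqA} → row (8,5) (8,5) (8,5) (8,5) (6,0) (3,0) (3,6) (3,6)
{ztC} → row (1,5) (1,5) (1,5) (1,5) (8,3) (8,3) (3,6) (3,6)
{ztB} → row (3,8) (3,8) (3,8) (3,8) (8,3) (8,3) (3,6) (3,6)
{ztA} → row (1,6) (1,6) (1,6) (1,6) (8,3) (8,3) (3,6) (3,6)
{zqC, zqB, zqA} → row (6,4) (6,4) (6,4) (6,4) (8,3) (8,3) (3,6) (3,6)
That's 5 distinct rows out of 12 strategies.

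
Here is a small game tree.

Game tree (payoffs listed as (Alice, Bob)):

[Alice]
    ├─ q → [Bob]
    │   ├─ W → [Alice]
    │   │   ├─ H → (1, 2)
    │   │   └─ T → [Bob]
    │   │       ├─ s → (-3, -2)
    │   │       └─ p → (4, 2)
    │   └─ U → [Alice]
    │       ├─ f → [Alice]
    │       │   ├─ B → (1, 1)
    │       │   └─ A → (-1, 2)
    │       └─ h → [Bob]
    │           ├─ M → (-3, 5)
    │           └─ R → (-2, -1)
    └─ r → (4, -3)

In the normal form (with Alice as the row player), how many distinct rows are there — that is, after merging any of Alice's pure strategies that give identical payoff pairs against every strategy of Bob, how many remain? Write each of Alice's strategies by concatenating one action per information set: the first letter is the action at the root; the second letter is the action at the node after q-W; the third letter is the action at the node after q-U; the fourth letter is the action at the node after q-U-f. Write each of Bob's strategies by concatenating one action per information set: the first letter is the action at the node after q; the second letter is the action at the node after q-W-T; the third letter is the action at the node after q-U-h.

Alice has 16 pure strategies: qHfB, qHfA, qHhB, qHhA, qTfB, qTfA, qThB, qThA, rHfB, rHfA, rHhB, rHhA, rTfB, rTfA, rThB, rThA. Columns: WsM, WsR, WpM, WpR, UsM, UsR, UpM, UpR.
{qHfB} → row (1,2) (1,2) (1,2) (1,2) (1,1) (1,1) (1,1) (1,1)
{qHfA} → row (1,2) (1,2) (1,2) (1,2) (-1,2) (-1,2) (-1,2) (-1,2)
{qHhB, qHhA} → row (1,2) (1,2) (1,2) (1,2) (-3,5) (-2,-1) (-3,5) (-2,-1)
{qTfB} → row (-3,-2) (-3,-2) (4,2) (4,2) (1,1) (1,1) (1,1) (1,1)
{qTfA} → row (-3,-2) (-3,-2) (4,2) (4,2) (-1,2) (-1,2) (-1,2) (-1,2)
{qThB, qThA} → row (-3,-2) (-3,-2) (4,2) (4,2) (-3,5) (-2,-1) (-3,5) (-2,-1)
{rHfB, rHfA, rHhB, rHhA, rTfB, rTfA, rThB, rThA} → row (4,-3) (4,-3) (4,-3) (4,-3) (4,-3) (4,-3) (4,-3) (4,-3)
That's 7 distinct rows out of 16 strategies.

7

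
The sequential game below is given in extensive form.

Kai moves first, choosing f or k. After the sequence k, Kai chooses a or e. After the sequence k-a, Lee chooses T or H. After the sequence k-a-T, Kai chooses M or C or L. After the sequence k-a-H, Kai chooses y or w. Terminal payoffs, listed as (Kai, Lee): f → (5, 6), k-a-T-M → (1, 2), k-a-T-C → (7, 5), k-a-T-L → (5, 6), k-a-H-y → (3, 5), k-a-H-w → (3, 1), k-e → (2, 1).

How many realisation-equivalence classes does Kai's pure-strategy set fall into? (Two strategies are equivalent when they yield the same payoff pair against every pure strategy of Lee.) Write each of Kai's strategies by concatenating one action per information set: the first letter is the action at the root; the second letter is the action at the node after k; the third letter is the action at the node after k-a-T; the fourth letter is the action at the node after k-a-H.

8

Kai has 24 pure strategies: faMy, faMw, faCy, faCw, faLy, faLw, feMy, feMw, feCy, feCw, feLy, feLw, kaMy, kaMw, kaCy, kaCw, kaLy, kaLw, keMy, keMw, keCy, keCw, keLy, keLw. Columns: T, H.
{faMy, faMw, faCy, faCw, faLy, faLw, feMy, feMw, feCy, feCw, feLy, feLw} → row (5,6) (5,6)
{kaMy} → row (1,2) (3,5)
{kaMw} → row (1,2) (3,1)
{kaCy} → row (7,5) (3,5)
{kaCw} → row (7,5) (3,1)
{kaLy} → row (5,6) (3,5)
{kaLw} → row (5,6) (3,1)
{keMy, keMw, keCy, keCw, keLy, keLw} → row (2,1) (2,1)
That's 8 distinct rows out of 24 strategies.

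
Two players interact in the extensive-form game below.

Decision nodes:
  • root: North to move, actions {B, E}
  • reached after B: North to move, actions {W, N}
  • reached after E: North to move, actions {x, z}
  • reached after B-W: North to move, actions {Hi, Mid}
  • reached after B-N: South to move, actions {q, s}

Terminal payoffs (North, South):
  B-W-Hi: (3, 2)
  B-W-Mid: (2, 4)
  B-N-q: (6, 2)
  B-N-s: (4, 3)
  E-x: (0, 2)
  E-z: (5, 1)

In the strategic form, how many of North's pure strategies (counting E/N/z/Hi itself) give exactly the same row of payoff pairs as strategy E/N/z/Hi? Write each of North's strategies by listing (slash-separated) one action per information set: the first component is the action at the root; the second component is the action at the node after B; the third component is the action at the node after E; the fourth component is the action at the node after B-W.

4

Row for E/N/z/Hi (columns q, s): (5,1) (5,1).
Under E/N/z/Hi, North's choice at the node after B and at the node after B-W can never be reached regardless of what South does, so varying those choices leaves every outcome unchanged.
Holding the reachable choices fixed and varying the unreachable ones freely already gives 2 × 2 = 4 equivalent strategies.
No other strategy reproduces this row, so those 4 are the full class: E/W/z/Hi, E/W/z/Mid, E/N/z/Hi, E/N/z/Mid.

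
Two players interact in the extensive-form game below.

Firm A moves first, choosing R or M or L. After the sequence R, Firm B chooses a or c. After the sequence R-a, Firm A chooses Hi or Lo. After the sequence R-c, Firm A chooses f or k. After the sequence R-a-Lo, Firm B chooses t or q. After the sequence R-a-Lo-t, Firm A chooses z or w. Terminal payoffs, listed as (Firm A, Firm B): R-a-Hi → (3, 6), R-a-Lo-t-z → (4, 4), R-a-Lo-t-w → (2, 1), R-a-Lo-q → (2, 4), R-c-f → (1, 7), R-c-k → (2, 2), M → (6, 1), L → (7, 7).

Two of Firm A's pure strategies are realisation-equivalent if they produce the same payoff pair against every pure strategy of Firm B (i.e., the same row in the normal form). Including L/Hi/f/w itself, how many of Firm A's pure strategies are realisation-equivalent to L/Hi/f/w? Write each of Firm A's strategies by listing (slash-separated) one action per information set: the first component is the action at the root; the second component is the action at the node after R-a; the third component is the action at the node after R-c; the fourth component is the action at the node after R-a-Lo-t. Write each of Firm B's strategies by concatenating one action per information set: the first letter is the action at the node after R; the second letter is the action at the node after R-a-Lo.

8

Row for L/Hi/f/w (columns at, aq, ct, cq): (7,7) (7,7) (7,7) (7,7).
Under L/Hi/f/w, Firm A's choice at the node after R-a and at the node after R-c and at the node after R-a-Lo-t can never be reached regardless of what Firm B does, so varying those choices leaves every outcome unchanged.
Holding the reachable choices fixed and varying the unreachable ones freely already gives 2 × 2 × 2 = 8 equivalent strategies.
No other strategy reproduces this row, so those 8 are the full class: L/Hi/f/z, L/Hi/f/w, L/Hi/k/z, L/Hi/k/w, L/Lo/f/z, L/Lo/f/w, L/Lo/k/z, L/Lo/k/w.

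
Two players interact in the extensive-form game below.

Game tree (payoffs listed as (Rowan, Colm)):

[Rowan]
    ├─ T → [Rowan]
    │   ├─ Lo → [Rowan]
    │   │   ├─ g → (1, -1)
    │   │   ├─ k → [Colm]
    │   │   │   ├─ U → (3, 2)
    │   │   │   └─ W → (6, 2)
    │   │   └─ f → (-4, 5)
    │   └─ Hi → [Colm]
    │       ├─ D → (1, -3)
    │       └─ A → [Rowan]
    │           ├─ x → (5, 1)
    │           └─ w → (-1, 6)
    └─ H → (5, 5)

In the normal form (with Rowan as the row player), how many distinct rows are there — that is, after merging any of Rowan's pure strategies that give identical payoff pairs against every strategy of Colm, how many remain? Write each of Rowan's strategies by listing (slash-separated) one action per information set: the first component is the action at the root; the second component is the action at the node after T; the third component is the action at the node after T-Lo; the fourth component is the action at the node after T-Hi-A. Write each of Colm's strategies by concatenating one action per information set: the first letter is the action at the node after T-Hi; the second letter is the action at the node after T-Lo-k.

6

Rowan has 24 pure strategies: T/Lo/g/x, T/Lo/g/w, T/Lo/k/x, T/Lo/k/w, T/Lo/f/x, T/Lo/f/w, T/Hi/g/x, T/Hi/g/w, T/Hi/k/x, T/Hi/k/w, T/Hi/f/x, T/Hi/f/w, H/Lo/g/x, H/Lo/g/w, H/Lo/k/x, H/Lo/k/w, H/Lo/f/x, H/Lo/f/w, H/Hi/g/x, H/Hi/g/w, H/Hi/k/x, H/Hi/k/w, H/Hi/f/x, H/Hi/f/w. Columns: DU, DW, AU, AW.
{T/Lo/g/x, T/Lo/g/w} → row (1,-1) (1,-1) (1,-1) (1,-1)
{T/Lo/k/x, T/Lo/k/w} → row (3,2) (6,2) (3,2) (6,2)
{T/Lo/f/x, T/Lo/f/w} → row (-4,5) (-4,5) (-4,5) (-4,5)
{T/Hi/g/x, T/Hi/k/x, T/Hi/f/x} → row (1,-3) (1,-3) (5,1) (5,1)
{T/Hi/g/w, T/Hi/k/w, T/Hi/f/w} → row (1,-3) (1,-3) (-1,6) (-1,6)
{H/Lo/g/x, H/Lo/g/w, H/Lo/k/x, H/Lo/k/w, H/Lo/f/x, H/Lo/f/w, H/Hi/g/x, H/Hi/g/w, H/Hi/k/x, H/Hi/k/w, H/Hi/f/x, H/Hi/f/w} → row (5,5) (5,5) (5,5) (5,5)
That's 6 distinct rows out of 24 strategies.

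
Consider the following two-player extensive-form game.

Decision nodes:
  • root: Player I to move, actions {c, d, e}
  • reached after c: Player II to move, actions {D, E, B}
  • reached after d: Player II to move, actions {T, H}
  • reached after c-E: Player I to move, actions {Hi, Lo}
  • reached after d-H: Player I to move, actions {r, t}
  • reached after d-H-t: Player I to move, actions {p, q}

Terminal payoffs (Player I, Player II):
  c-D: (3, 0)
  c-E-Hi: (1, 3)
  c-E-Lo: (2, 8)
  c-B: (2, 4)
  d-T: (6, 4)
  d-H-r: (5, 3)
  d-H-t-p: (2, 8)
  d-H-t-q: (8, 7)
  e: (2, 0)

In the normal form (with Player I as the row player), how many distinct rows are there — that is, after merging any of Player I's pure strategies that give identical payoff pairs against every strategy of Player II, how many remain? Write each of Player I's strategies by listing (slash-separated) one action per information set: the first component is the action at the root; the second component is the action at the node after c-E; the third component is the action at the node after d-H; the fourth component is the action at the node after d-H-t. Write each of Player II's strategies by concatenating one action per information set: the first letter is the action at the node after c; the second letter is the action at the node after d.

6

Player I has 24 pure strategies: c/Hi/r/p, c/Hi/r/q, c/Hi/t/p, c/Hi/t/q, c/Lo/r/p, c/Lo/r/q, c/Lo/t/p, c/Lo/t/q, d/Hi/r/p, d/Hi/r/q, d/Hi/t/p, d/Hi/t/q, d/Lo/r/p, d/Lo/r/q, d/Lo/t/p, d/Lo/t/q, e/Hi/r/p, e/Hi/r/q, e/Hi/t/p, e/Hi/t/q, e/Lo/r/p, e/Lo/r/q, e/Lo/t/p, e/Lo/t/q. Columns: DT, DH, ET, EH, BT, BH.
{c/Hi/r/p, c/Hi/r/q, c/Hi/t/p, c/Hi/t/q} → row (3,0) (3,0) (1,3) (1,3) (2,4) (2,4)
{c/Lo/r/p, c/Lo/r/q, c/Lo/t/p, c/Lo/t/q} → row (3,0) (3,0) (2,8) (2,8) (2,4) (2,4)
{d/Hi/r/p, d/Hi/r/q, d/Lo/r/p, d/Lo/r/q} → row (6,4) (5,3) (6,4) (5,3) (6,4) (5,3)
{d/Hi/t/p, d/Lo/t/p} → row (6,4) (2,8) (6,4) (2,8) (6,4) (2,8)
{d/Hi/t/q, d/Lo/t/q} → row (6,4) (8,7) (6,4) (8,7) (6,4) (8,7)
{e/Hi/r/p, e/Hi/r/q, e/Hi/t/p, e/Hi/t/q, e/Lo/r/p, e/Lo/r/q, e/Lo/t/p, e/Lo/t/q} → row (2,0) (2,0) (2,0) (2,0) (2,0) (2,0)
That's 6 distinct rows out of 24 strategies.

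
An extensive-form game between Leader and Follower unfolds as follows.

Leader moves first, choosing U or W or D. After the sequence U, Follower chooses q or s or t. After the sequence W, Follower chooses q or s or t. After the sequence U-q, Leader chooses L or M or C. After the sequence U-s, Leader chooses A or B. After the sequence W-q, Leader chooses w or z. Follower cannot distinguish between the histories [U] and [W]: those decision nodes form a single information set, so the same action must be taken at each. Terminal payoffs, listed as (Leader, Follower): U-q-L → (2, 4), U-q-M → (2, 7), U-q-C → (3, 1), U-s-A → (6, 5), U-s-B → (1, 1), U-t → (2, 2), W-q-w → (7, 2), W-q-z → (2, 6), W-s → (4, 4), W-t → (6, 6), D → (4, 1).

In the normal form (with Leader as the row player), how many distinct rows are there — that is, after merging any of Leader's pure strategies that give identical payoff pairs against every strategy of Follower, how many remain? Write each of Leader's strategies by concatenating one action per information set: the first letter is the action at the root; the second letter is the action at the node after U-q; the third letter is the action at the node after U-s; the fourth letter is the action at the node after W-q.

9

Leader has 36 pure strategies: ULAw, ULAz, ULBw, ULBz, UMAw, UMAz, UMBw, UMBz, UCAw, UCAz, UCBw, UCBz, WLAw, WLAz, WLBw, WLBz, WMAw, WMAz, WMBw, WMBz, WCAw, WCAz, WCBw, WCBz, DLAw, DLAz, DLBw, DLBz, DMAw, DMAz, DMBw, DMBz, DCAw, DCAz, DCBw, DCBz. Columns: q, s, t.
{ULAw, ULAz} → row (2,4) (6,5) (2,2)
{ULBw, ULBz} → row (2,4) (1,1) (2,2)
{UMAw, UMAz} → row (2,7) (6,5) (2,2)
{UMBw, UMBz} → row (2,7) (1,1) (2,2)
{UCAw, UCAz} → row (3,1) (6,5) (2,2)
{UCBw, UCBz} → row (3,1) (1,1) (2,2)
{WLAw, WLBw, WMAw, WMBw, WCAw, WCBw} → row (7,2) (4,4) (6,6)
{WLAz, WLBz, WMAz, WMBz, WCAz, WCBz} → row (2,6) (4,4) (6,6)
{DLAw, DLAz, DLBw, DLBz, DMAw, DMAz, DMBw, DMBz, DCAw, DCAz, DCBw, DCBz} → row (4,1) (4,1) (4,1)
That's 9 distinct rows out of 36 strategies.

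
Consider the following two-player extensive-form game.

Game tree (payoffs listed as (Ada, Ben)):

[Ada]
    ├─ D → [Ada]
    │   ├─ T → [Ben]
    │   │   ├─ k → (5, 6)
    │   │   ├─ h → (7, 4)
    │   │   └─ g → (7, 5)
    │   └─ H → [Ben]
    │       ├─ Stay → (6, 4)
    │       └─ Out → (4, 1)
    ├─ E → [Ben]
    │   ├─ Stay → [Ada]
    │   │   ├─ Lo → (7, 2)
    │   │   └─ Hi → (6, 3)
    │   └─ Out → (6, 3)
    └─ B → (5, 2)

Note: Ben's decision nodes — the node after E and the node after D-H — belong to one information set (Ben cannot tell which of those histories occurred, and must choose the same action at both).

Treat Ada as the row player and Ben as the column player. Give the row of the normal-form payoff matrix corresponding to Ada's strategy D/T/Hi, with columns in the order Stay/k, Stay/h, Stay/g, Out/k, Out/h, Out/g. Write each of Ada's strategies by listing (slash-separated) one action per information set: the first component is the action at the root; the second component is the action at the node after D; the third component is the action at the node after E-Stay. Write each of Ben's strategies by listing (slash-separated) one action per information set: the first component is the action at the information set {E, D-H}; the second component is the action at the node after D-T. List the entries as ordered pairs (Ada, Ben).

(5,6) (7,4) (7,5) (5,6) (7,4) (7,5)

vs Stay/k: Ada plays D → Ada plays T at [D] → Ben plays k at [D-T] → (5, 6)
vs Stay/h: Ada plays D → Ada plays T at [D] → Ben plays h at [D-T] → (7, 4)
vs Stay/g: Ada plays D → Ada plays T at [D] → Ben plays g at [D-T] → (7, 5)
vs Out/k: Ada plays D → Ada plays T at [D] → Ben plays k at [D-T] → (5, 6)
vs Out/h: Ada plays D → Ada plays T at [D] → Ben plays h at [D-T] → (7, 4)
vs Out/g: Ada plays D → Ada plays T at [D] → Ben plays g at [D-T] → (7, 5)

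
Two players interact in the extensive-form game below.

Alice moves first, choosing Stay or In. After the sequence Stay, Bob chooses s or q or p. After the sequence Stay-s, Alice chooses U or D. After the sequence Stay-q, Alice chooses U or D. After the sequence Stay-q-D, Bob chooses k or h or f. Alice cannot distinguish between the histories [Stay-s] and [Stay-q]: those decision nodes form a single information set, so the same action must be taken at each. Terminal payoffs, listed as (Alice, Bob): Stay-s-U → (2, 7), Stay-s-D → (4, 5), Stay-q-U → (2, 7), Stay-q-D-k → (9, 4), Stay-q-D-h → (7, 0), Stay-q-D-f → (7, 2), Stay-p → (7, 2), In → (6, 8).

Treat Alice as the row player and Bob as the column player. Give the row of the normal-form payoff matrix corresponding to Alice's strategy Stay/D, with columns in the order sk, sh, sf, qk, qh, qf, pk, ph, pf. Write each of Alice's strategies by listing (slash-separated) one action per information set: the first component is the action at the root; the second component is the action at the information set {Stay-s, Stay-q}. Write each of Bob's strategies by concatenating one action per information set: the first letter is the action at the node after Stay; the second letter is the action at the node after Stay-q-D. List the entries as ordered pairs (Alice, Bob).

(4,5) (4,5) (4,5) (9,4) (7,0) (7,2) (7,2) (7,2) (7,2)

vs sk: Alice plays Stay → Bob plays s at [Stay] → Alice plays D at [Stay-s] → (4, 5)
vs sh: Alice plays Stay → Bob plays s at [Stay] → Alice plays D at [Stay-s] → (4, 5)
vs sf: Alice plays Stay → Bob plays s at [Stay] → Alice plays D at [Stay-s] → (4, 5)
vs qk: Alice plays Stay → Bob plays q at [Stay] → Alice plays D at [Stay-q] → Bob plays k at [Stay-q-D] → (9, 4)
vs qh: Alice plays Stay → Bob plays q at [Stay] → Alice plays D at [Stay-q] → Bob plays h at [Stay-q-D] → (7, 0)
vs qf: Alice plays Stay → Bob plays q at [Stay] → Alice plays D at [Stay-q] → Bob plays f at [Stay-q-D] → (7, 2)
vs pk: Alice plays Stay → Bob plays p at [Stay] → (7, 2)
vs ph: Alice plays Stay → Bob plays p at [Stay] → (7, 2)
vs pf: Alice plays Stay → Bob plays p at [Stay] → (7, 2)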